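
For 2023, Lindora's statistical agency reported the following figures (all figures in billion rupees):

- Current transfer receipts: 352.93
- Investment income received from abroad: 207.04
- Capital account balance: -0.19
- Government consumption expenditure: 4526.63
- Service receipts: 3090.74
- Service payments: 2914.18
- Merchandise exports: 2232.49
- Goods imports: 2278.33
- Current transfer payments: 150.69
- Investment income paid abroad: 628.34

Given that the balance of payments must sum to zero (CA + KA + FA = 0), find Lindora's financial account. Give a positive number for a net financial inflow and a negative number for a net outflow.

88.53

Goods balance = 2232.49 - 2278.33 = -45.84
Services balance = 3090.74 - 2914.18 = 176.56
Trade balance (goods + services) = -45.84 + 176.56 = 130.72
Net primary income = 207.04 - 628.34 = -421.30
Net secondary income = 352.93 - 150.69 = 202.24
Current account = 130.72 + (-421.30) + 202.24 = -88.34
Financial account = -(-88.34 + (-0.19)) = 88.53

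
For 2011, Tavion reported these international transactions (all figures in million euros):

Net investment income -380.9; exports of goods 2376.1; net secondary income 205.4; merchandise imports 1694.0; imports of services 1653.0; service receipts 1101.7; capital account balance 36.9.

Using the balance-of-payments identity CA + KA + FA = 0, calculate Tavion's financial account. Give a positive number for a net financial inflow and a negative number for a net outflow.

7.8

Goods balance = 2376.1 - 1694.0 = 682.1
Services balance = 1101.7 - 1653.0 = -551.3
Trade balance (goods + services) = 682.1 + (-551.3) = 130.8
Net primary income = -380.9
Net secondary income = 205.4
Current account = 130.8 + (-380.9) + 205.4 = -44.7
Financial account = -(-44.7 + 36.9) = 7.8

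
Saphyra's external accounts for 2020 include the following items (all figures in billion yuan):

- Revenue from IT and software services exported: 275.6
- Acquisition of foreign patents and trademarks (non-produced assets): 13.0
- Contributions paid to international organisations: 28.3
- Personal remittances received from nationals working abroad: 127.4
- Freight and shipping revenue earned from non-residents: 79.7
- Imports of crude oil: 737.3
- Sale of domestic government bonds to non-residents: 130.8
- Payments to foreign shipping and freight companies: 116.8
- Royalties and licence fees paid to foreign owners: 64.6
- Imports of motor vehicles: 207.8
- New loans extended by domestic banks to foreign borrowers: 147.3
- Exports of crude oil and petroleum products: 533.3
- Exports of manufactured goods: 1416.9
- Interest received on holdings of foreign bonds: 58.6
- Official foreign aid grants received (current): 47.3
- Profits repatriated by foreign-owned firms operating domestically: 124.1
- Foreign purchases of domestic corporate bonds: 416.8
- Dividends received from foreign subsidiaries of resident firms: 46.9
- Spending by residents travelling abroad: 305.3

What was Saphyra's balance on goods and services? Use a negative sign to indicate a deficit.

873.7

Goods: 1416.9 - 207.8 + 533.3 - 737.3 = 1005.1
Services: -305.3 + 275.6 - 116.8 - 64.6 + 79.7 = -131.4
Trade balance = 1005.1 + (-131.4) = 873.7
(Excluded from the trade balance — capital account: acquisition of foreign patents and trademarks (non-produced assets) 13.0; secondary income: contributions paid to international organisations 28.3, personal remittances received from nationals working abroad 127.4, official foreign aid grants received (current) 47.3; financial account: sale of domestic government bonds to non-residents 130.8, new loans extended by domestic banks to foreign borrowers 147.3, foreign purchases of domestic corporate bonds 416.8; primary income: interest received on holdings of foreign bonds 58.6, profits repatriated by foreign-owned firms operating domestically 124.1, dividends received from foreign subsidiaries of resident firms 46.9.)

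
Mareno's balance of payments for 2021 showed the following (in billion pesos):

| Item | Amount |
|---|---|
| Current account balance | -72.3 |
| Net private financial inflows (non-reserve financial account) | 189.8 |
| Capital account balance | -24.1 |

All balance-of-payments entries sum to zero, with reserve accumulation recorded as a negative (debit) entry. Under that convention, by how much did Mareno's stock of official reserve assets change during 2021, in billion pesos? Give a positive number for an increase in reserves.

93.4

Official reserve transactions balance = -((-72.3) + (-24.1) + 189.8) = -93.4
An accumulation of reserves is recorded as a debit (negative entry), so the change in the stock of reserves is the negative of that balance.
Change in official reserves = -(-93.4) = 93.4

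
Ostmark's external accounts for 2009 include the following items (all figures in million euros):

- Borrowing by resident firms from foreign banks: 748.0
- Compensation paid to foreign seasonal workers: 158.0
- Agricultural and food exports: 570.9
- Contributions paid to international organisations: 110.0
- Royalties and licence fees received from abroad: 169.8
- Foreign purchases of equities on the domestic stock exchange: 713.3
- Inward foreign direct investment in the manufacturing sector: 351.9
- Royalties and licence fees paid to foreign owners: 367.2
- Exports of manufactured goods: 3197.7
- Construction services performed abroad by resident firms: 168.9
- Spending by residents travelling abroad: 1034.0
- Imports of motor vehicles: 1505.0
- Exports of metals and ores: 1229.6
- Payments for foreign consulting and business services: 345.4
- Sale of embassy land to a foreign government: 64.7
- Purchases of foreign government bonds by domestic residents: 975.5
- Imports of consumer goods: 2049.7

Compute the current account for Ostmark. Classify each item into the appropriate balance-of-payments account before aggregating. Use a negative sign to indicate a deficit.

Goods: -1505.0 + 1229.6 + 3197.7 - 2049.7 + 570.9 = 1443.5
Services: 169.8 - 345.4 - 367.2 + 168.9 - 1034.0 = -1407.9
Primary income: -158.0
Secondary income: -110.0
Current account = 1443.5 + (-1407.9) + (-158.0) + (-110.0) = -232.4
(Excluded from the current account — financial account: borrowing by resident firms from foreign banks 748.0, foreign purchases of equities on the domestic stock exchange 713.3, inward foreign direct investment in the manufacturing sector 351.9, purchases of foreign government bonds by domestic residents 975.5; capital account: sale of embassy land to a foreign government 64.7.)

-232.4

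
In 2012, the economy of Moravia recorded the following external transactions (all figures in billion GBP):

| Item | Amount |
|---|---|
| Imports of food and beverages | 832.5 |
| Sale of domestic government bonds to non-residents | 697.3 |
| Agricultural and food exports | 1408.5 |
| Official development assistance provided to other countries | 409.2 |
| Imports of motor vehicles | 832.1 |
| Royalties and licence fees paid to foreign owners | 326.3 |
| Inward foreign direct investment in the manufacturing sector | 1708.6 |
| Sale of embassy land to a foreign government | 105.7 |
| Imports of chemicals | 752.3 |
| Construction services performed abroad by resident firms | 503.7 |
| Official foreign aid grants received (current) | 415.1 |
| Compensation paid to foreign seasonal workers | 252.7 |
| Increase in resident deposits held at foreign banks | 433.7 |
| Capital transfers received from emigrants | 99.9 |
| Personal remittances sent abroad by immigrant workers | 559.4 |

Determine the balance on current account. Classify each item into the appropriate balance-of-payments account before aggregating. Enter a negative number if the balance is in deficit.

Goods: -832.5 - 832.1 - 752.3 + 1408.5 = -1008.4
Services: -326.3 + 503.7 = 177.4
Primary income: -252.7
Secondary income: 415.1 - 409.2 - 559.4 = -553.5
Current account = (-1008.4) + 177.4 + (-252.7) + (-553.5) = -1637.2
(Excluded from the current account — financial account: sale of domestic government bonds to non-residents 697.3, inward foreign direct investment in the manufacturing sector 1708.6, increase in resident deposits held at foreign banks 433.7; capital account: sale of embassy land to a foreign government 105.7, capital transfers received from emigrants 99.9.)

-1637.2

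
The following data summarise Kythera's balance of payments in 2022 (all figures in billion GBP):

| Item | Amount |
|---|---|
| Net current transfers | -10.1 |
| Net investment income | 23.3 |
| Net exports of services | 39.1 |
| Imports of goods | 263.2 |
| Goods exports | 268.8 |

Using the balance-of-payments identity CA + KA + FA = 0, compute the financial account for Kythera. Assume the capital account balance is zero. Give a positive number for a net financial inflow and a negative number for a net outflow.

Goods balance = 268.8 - 263.2 = 5.6
Services balance = 39.1
Trade balance (goods + services) = 5.6 + 39.1 = 44.7
Net primary income = 23.3
Net secondary income = -10.1
Current account = 44.7 + 23.3 + (-10.1) = 57.9
Financial account = -(57.9) = -57.9

-57.9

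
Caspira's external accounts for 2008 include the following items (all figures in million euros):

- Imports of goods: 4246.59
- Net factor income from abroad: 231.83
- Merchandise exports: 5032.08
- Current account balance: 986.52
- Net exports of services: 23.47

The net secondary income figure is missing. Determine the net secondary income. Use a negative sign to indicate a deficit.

Current account = goods balance + services balance + net primary income + net secondary income
Sum of the known components = 1040.79
Net secondary income = CA - (known components) = 986.52 - 1040.79 = -54.27

-54.27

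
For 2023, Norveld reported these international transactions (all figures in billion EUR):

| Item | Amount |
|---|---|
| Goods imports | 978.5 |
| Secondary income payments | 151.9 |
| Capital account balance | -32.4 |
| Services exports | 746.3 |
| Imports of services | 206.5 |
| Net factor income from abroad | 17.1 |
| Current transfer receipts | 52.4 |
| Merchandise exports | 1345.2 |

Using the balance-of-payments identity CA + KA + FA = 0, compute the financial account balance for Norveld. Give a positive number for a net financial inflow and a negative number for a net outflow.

Goods balance = 1345.2 - 978.5 = 366.7
Services balance = 746.3 - 206.5 = 539.8
Trade balance (goods + services) = 366.7 + 539.8 = 906.5
Net primary income = 17.1
Net secondary income = 52.4 - 151.9 = -99.5
Current account = 906.5 + 17.1 + (-99.5) = 824.1
Financial account = -(824.1 + (-32.4)) = -791.7

-791.7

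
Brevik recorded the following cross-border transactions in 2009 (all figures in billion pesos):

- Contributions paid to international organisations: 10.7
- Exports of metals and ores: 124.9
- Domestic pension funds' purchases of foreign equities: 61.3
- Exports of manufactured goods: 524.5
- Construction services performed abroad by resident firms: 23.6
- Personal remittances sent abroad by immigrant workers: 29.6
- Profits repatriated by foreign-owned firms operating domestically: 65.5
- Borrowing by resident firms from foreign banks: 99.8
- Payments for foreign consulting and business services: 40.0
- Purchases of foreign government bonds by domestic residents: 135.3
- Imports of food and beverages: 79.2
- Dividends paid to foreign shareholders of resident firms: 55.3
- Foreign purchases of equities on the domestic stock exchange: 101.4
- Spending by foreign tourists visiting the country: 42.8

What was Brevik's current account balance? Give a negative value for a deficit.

Goods: -79.2 + 524.5 + 124.9 = 570.2
Services: -40.0 + 42.8 + 23.6 = 26.4
Primary income: -55.3 - 65.5 = -120.8
Secondary income: -29.6 - 10.7 = -40.3
Current account = 570.2 + 26.4 + (-120.8) + (-40.3) = 435.5
(Excluded from the current account — financial account: domestic pension funds' purchases of foreign equities 61.3, borrowing by resident firms from foreign banks 99.8, purchases of foreign government bonds by domestic residents 135.3, foreign purchases of equities on the domestic stock exchange 101.4.)

435.5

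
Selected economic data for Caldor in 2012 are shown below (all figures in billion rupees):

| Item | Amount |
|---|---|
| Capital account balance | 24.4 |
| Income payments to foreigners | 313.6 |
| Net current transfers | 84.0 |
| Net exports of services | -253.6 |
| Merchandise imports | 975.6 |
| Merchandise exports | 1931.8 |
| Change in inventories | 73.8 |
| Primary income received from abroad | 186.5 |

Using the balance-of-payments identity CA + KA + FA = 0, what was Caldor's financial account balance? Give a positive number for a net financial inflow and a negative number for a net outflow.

-683.9

Goods balance = 1931.8 - 975.6 = 956.2
Services balance = -253.6
Trade balance (goods + services) = 956.2 + (-253.6) = 702.6
Net primary income = 186.5 - 313.6 = -127.1
Net secondary income = 84.0
Current account = 702.6 + (-127.1) + 84.0 = 659.5
Financial account = -(659.5 + 24.4) = -683.9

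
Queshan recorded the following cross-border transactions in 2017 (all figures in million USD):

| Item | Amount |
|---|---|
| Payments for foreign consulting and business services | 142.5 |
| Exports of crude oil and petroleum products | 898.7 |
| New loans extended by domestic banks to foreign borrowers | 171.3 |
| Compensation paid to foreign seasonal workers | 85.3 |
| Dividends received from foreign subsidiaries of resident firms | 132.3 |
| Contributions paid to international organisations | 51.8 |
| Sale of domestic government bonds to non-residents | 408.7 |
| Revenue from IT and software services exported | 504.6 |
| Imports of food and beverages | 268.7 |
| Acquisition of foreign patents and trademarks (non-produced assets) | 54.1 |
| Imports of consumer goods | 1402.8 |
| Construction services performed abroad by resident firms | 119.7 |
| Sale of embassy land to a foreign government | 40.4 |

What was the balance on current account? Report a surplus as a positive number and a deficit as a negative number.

-295.8

Goods: -268.7 + 898.7 - 1402.8 = -772.8
Services: 119.7 - 142.5 + 504.6 = 481.8
Primary income: 132.3 - 85.3 = 47.0
Secondary income: -51.8
Current account = (-772.8) + 481.8 + 47.0 + (-51.8) = -295.8
(Excluded from the current account — financial account: new loans extended by domestic banks to foreign borrowers 171.3, sale of domestic government bonds to non-residents 408.7; capital account: acquisition of foreign patents and trademarks (non-produced assets) 54.1, sale of embassy land to a foreign government 40.4.)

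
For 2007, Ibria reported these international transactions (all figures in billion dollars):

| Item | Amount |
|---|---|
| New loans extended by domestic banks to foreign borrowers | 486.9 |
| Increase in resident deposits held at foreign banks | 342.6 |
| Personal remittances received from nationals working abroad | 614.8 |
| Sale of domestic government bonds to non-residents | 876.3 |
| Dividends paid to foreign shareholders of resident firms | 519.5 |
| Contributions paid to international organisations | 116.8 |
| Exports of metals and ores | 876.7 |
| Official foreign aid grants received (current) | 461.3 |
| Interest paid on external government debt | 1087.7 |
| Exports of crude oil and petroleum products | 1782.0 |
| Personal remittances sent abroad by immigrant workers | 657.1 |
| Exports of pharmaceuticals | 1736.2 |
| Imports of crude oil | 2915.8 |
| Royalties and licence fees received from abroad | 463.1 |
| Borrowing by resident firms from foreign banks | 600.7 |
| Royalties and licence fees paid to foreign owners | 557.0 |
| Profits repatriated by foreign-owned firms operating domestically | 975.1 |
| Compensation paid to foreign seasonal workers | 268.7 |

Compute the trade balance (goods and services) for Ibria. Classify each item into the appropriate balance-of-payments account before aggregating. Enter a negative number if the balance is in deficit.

1385.2

Goods: -2915.8 + 1782.0 + 876.7 + 1736.2 = 1479.1
Services: -557.0 + 463.1 = -93.9
Trade balance = 1479.1 + (-93.9) = 1385.2
(Excluded from the trade balance — financial account: new loans extended by domestic banks to foreign borrowers 486.9, increase in resident deposits held at foreign banks 342.6, sale of domestic government bonds to non-residents 876.3, borrowing by resident firms from foreign banks 600.7; secondary income: personal remittances received from nationals working abroad 614.8, contributions paid to international organisations 116.8, official foreign aid grants received (current) 461.3, personal remittances sent abroad by immigrant workers 657.1; primary income: dividends paid to foreign shareholders of resident firms 519.5, interest paid on external government debt 1087.7, profits repatriated by foreign-owned firms operating domestically 975.1, compensation paid to foreign seasonal workers 268.7.)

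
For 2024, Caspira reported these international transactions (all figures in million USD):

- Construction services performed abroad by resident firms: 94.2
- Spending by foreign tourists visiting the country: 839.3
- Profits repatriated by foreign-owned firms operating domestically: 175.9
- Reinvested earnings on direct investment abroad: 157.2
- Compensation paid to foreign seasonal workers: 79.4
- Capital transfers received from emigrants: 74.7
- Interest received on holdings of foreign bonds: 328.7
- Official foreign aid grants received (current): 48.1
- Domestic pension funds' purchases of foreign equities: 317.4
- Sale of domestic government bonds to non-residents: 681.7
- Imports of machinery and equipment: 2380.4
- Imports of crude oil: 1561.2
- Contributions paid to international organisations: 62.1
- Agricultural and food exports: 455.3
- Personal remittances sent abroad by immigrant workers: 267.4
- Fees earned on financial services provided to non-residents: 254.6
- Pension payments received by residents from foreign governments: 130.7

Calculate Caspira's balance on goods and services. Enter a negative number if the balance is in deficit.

-2298.2

Goods: -2380.4 + 455.3 - 1561.2 = -3486.3
Services: 839.3 + 254.6 + 94.2 = 1188.1
Trade balance = -3486.3 + 1188.1 = -2298.2
(Excluded from the trade balance — primary income: profits repatriated by foreign-owned firms operating domestically 175.9, reinvested earnings on direct investment abroad 157.2, compensation paid to foreign seasonal workers 79.4, interest received on holdings of foreign bonds 328.7; capital account: capital transfers received from emigrants 74.7; secondary income: official foreign aid grants received (current) 48.1, contributions paid to international organisations 62.1, personal remittances sent abroad by immigrant workers 267.4, pension payments received by residents from foreign governments 130.7; financial account: domestic pension funds' purchases of foreign equities 317.4, sale of domestic government bonds to non-residents 681.7.)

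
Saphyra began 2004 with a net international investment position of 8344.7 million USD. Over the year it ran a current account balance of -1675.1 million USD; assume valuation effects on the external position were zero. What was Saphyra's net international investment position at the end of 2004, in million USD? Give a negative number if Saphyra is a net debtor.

6669.6

With no valuation effects, change in NIIP = current account = -1675.1
End-of-year NIIP = 8344.7 + (-1675.1) = 6669.6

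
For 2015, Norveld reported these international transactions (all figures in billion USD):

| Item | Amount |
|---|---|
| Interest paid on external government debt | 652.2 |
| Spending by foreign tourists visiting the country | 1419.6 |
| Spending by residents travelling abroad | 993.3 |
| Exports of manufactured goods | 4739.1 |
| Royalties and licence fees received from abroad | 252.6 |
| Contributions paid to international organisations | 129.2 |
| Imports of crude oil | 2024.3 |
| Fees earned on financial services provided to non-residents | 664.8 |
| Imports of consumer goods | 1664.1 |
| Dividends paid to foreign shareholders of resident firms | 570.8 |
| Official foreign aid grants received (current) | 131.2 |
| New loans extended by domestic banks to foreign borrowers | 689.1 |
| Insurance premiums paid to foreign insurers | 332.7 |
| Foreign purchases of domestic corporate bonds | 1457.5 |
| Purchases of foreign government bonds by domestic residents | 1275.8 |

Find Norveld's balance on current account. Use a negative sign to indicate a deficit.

Goods: -2024.3 - 1664.1 + 4739.1 = 1050.7
Services: -332.7 - 993.3 + 252.6 + 664.8 + 1419.6 = 1011.0
Primary income: -570.8 - 652.2 = -1223.0
Secondary income: 131.2 - 129.2 = 2.0
Current account = 1050.7 + 1011.0 + (-1223.0) + 2.0 = 840.7
(Excluded from the current account — financial account: new loans extended by domestic banks to foreign borrowers 689.1, foreign purchases of domestic corporate bonds 1457.5, purchases of foreign government bonds by domestic residents 1275.8.)

840.7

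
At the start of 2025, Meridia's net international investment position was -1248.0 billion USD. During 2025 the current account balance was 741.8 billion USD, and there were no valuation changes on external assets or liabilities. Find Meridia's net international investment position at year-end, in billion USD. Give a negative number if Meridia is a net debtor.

-506.2

With no valuation effects, change in NIIP = current account = 741.8
End-of-year NIIP = -1248.0 + 741.8 = -506.2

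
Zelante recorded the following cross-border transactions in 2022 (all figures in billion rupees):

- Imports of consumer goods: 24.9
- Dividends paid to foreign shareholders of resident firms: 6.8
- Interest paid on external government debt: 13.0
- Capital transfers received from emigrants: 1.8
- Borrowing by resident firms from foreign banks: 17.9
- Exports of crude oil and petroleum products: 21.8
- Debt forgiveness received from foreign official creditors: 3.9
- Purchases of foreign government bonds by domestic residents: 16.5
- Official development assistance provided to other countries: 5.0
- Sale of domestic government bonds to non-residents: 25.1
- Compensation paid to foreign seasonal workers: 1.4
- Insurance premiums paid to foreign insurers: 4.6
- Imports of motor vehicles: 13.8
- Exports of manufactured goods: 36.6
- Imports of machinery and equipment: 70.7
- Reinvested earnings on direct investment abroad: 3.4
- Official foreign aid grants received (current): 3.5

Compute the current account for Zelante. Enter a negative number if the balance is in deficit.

-74.9

Goods: -24.9 - 70.7 + 36.6 + 21.8 - 13.8 = -51.0
Services: -4.6
Primary income: -13.0 + 3.4 - 6.8 - 1.4 = -17.8
Secondary income: 3.5 - 5.0 = -1.5
Current account = (-51.0) + (-4.6) + (-17.8) + (-1.5) = -74.9
(Excluded from the current account — capital account: capital transfers received from emigrants 1.8, debt forgiveness received from foreign official creditors 3.9; financial account: borrowing by resident firms from foreign banks 17.9, purchases of foreign government bonds by domestic residents 16.5, sale of domestic government bonds to non-residents 25.1.)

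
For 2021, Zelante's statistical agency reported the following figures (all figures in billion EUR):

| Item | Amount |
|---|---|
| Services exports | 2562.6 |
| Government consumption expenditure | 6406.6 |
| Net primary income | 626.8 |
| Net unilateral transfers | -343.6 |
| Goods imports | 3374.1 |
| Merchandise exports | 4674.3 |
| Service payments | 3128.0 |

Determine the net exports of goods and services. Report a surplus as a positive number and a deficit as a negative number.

Goods balance = 4674.3 - 3374.1 = 1300.2
Services balance = 2562.6 - 3128.0 = -565.4
Trade balance (goods + services) = 1300.2 + (-565.4) = 734.8

734.8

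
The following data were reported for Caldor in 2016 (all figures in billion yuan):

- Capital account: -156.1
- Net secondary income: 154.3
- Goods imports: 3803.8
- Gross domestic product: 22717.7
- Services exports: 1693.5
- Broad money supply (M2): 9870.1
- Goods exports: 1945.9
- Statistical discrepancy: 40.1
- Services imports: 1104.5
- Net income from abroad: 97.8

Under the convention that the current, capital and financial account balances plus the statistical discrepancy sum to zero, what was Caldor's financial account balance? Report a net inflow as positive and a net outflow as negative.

1132.8

Goods balance = 1945.9 - 3803.8 = -1857.9
Services balance = 1693.5 - 1104.5 = 589.0
Trade balance (goods + services) = -1857.9 + 589.0 = -1268.9
Net primary income = 97.8
Net secondary income = 154.3
Current account = -1268.9 + 97.8 + 154.3 = -1016.8
Financial account = -(-1016.8 + (-156.1) + 40.1) = 1132.8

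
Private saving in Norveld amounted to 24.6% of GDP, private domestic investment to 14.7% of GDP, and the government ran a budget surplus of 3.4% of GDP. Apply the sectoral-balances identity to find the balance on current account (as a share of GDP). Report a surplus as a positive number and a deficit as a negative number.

13.3

By the sectoral-balances identity, CA = (S_private - I) + (T - G).
Private balance = 24.6 - 14.7 = 9.9
Government balance (T - G) = 3.4
CA = 9.9 + 3.4 = 13.3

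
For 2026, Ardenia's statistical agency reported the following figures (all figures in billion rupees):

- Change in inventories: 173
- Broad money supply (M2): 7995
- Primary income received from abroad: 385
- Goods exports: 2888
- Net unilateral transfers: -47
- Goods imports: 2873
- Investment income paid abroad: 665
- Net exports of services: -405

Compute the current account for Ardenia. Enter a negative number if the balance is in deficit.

Goods balance = 2888 - 2873 = 15
Services balance = -405
Trade balance (goods + services) = 15 + (-405) = -390
Net primary income = 385 - 665 = -280
Net secondary income = -47
Current account = -390 + (-280) + (-47) = -717

-717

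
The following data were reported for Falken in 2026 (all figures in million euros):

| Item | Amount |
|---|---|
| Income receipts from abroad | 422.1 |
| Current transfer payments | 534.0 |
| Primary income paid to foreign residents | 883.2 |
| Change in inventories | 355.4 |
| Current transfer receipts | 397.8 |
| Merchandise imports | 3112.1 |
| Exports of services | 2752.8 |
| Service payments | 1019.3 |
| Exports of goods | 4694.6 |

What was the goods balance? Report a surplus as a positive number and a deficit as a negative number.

1582.5

Goods balance = 4694.6 - 3112.1 = 1582.5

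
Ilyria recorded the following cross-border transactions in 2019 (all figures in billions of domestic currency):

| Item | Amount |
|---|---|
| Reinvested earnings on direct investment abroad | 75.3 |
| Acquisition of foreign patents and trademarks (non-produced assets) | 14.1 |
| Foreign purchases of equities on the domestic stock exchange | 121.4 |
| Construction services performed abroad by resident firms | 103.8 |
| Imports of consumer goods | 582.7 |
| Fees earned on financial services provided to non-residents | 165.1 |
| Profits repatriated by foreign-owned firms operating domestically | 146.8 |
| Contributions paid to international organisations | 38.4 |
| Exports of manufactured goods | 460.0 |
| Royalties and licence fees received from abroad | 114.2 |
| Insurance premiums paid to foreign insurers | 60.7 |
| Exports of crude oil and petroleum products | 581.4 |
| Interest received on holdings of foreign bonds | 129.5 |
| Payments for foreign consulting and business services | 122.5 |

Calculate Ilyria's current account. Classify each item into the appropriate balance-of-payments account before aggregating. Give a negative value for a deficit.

678.2

Goods: 581.4 + 460.0 - 582.7 = 458.7
Services: -60.7 + 165.1 - 122.5 + 114.2 + 103.8 = 199.9
Primary income: 129.5 + 75.3 - 146.8 = 58.0
Secondary income: -38.4
Current account = 458.7 + 199.9 + 58.0 + (-38.4) = 678.2
(Excluded from the current account — capital account: acquisition of foreign patents and trademarks (non-produced assets) 14.1; financial account: foreign purchases of equities on the domestic stock exchange 121.4.)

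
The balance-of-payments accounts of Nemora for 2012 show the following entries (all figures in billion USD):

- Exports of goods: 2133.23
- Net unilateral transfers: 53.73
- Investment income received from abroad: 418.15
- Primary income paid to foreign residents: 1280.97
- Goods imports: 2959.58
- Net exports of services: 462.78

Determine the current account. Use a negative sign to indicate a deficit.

Goods balance = 2133.23 - 2959.58 = -826.35
Services balance = 462.78
Trade balance (goods + services) = -826.35 + 462.78 = -363.57
Net primary income = 418.15 - 1280.97 = -862.82
Net secondary income = 53.73
Current account = -363.57 + (-862.82) + 53.73 = -1172.66

-1172.66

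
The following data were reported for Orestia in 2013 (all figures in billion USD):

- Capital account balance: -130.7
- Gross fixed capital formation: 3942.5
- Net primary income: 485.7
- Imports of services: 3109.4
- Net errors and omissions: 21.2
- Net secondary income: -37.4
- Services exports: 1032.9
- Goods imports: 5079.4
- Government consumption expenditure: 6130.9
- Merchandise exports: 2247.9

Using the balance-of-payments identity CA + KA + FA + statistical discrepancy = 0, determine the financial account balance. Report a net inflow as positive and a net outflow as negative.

4569.2

Goods balance = 2247.9 - 5079.4 = -2831.5
Services balance = 1032.9 - 3109.4 = -2076.5
Trade balance (goods + services) = -2831.5 + (-2076.5) = -4908.0
Net primary income = 485.7
Net secondary income = -37.4
Current account = -4908.0 + 485.7 + (-37.4) = -4459.7
Financial account = -(-4459.7 + (-130.7) + 21.2) = 4569.2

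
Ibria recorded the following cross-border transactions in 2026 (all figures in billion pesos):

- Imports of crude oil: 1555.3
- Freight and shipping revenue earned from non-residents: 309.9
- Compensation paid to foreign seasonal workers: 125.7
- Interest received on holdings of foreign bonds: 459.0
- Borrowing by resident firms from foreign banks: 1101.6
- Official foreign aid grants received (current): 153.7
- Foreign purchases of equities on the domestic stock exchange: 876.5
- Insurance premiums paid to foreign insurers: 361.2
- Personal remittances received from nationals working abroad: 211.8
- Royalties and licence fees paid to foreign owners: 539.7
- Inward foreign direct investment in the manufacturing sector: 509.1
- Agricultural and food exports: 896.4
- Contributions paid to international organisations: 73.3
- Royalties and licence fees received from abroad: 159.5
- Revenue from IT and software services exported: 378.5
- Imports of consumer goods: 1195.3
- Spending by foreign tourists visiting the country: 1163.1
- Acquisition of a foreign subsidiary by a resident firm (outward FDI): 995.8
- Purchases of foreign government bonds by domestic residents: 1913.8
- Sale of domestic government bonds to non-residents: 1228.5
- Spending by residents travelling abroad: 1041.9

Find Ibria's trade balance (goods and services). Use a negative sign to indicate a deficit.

-1786.0

Goods: 896.4 - 1195.3 - 1555.3 = -1854.2
Services: 159.5 + 378.5 + 309.9 - 539.7 + 1163.1 - 361.2 - 1041.9 = 68.2
Trade balance = -1854.2 + 68.2 = -1786.0
(Excluded from the trade balance — primary income: compensation paid to foreign seasonal workers 125.7, interest received on holdings of foreign bonds 459.0; financial account: borrowing by resident firms from foreign banks 1101.6, foreign purchases of equities on the domestic stock exchange 876.5, inward foreign direct investment in the manufacturing sector 509.1, acquisition of a foreign subsidiary by a resident firm (outward FDI) 995.8, purchases of foreign government bonds by domestic residents 1913.8, sale of domestic government bonds to non-residents 1228.5; secondary income: official foreign aid grants received (current) 153.7, personal remittances received from nationals working abroad 211.8, contributions paid to international organisations 73.3.)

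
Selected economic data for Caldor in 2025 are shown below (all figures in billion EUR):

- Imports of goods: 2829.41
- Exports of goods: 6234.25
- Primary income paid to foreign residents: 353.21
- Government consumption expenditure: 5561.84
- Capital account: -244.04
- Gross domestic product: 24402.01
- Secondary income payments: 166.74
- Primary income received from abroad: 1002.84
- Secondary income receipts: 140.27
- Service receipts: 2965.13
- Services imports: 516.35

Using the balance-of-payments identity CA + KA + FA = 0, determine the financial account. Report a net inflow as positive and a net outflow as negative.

-6232.74

Goods balance = 6234.25 - 2829.41 = 3404.84
Services balance = 2965.13 - 516.35 = 2448.78
Trade balance (goods + services) = 3404.84 + 2448.78 = 5853.62
Net primary income = 1002.84 - 353.21 = 649.63
Net secondary income = 140.27 - 166.74 = -26.47
Current account = 5853.62 + 649.63 + (-26.47) = 6476.78
Financial account = -(6476.78 + (-244.04)) = -6232.74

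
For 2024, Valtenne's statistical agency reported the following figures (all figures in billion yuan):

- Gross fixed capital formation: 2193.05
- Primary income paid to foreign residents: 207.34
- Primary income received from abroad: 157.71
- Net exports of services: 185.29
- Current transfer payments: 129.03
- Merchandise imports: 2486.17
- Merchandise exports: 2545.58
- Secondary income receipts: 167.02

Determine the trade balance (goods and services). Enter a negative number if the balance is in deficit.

244.70

Goods balance = 2545.58 - 2486.17 = 59.41
Services balance = 185.29
Trade balance (goods + services) = 59.41 + 185.29 = 244.70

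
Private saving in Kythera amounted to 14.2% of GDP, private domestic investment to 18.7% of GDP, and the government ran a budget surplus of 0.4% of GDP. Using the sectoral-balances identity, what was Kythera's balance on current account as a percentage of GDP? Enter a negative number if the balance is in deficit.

-4.1

By the sectoral-balances identity, CA = (S_private - I) + (T - G).
Private balance = 14.2 - 18.7 = -4.5
Government balance (T - G) = 0.4
CA = -4.5 + 0.4 = -4.1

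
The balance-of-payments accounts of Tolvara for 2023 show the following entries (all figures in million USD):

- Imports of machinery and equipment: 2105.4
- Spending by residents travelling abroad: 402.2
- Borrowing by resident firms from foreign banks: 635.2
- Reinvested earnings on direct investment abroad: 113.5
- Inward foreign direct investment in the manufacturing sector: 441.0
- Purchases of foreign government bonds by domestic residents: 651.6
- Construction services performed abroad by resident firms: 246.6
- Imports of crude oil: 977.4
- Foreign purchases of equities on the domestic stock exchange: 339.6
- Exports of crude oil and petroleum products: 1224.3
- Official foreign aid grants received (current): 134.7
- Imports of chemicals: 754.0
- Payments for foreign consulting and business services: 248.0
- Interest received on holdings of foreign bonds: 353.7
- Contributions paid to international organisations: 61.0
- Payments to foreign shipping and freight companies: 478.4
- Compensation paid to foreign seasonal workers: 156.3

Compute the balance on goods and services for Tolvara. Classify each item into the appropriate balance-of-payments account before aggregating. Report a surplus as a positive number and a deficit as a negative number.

-3494.5

Goods: -2105.4 - 754.0 - 977.4 + 1224.3 = -2612.5
Services: 246.6 - 478.4 - 248.0 - 402.2 = -882.0
Trade balance = -2612.5 + (-882.0) = -3494.5
(Excluded from the trade balance — financial account: borrowing by resident firms from foreign banks 635.2, inward foreign direct investment in the manufacturing sector 441.0, purchases of foreign government bonds by domestic residents 651.6, foreign purchases of equities on the domestic stock exchange 339.6; primary income: reinvested earnings on direct investment abroad 113.5, interest received on holdings of foreign bonds 353.7, compensation paid to foreign seasonal workers 156.3; secondary income: official foreign aid grants received (current) 134.7, contributions paid to international organisations 61.0.)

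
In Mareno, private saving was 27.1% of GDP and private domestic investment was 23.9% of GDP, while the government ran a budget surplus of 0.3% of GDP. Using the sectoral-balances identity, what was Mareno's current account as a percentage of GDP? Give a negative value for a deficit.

By the sectoral-balances identity, CA = (S_private - I) + (T - G).
Private balance = 27.1 - 23.9 = 3.2
Government balance (T - G) = 0.3
CA = 3.2 + 0.3 = 3.5

3.5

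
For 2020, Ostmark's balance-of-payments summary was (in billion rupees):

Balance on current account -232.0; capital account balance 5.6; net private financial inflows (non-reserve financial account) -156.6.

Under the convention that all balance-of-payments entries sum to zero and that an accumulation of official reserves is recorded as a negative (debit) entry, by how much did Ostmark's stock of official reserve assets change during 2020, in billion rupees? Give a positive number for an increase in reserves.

-383.0

Official reserve transactions balance = -((-232.0) + 5.6 + (-156.6)) = 383.0
An accumulation of reserves is recorded as a debit (negative entry), so the change in the stock of reserves is the negative of that balance.
Change in official reserves = -(383.0) = -383.0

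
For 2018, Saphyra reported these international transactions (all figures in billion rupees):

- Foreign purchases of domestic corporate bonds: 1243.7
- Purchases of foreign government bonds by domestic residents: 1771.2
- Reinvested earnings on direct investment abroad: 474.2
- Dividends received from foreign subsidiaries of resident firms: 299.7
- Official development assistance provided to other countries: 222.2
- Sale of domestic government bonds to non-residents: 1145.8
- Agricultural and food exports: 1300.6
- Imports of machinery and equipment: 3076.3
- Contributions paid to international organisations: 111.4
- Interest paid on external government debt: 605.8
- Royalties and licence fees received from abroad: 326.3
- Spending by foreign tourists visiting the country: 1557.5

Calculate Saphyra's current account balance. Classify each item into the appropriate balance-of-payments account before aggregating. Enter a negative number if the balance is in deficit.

Goods: -3076.3 + 1300.6 = -1775.7
Services: 326.3 + 1557.5 = 1883.8
Primary income: -605.8 + 299.7 + 474.2 = 168.1
Secondary income: -222.2 - 111.4 = -333.6
Current account = (-1775.7) + 1883.8 + 168.1 + (-333.6) = -57.4
(Excluded from the current account — financial account: foreign purchases of domestic corporate bonds 1243.7, purchases of foreign government bonds by domestic residents 1771.2, sale of domestic government bonds to non-residents 1145.8.)

-57.4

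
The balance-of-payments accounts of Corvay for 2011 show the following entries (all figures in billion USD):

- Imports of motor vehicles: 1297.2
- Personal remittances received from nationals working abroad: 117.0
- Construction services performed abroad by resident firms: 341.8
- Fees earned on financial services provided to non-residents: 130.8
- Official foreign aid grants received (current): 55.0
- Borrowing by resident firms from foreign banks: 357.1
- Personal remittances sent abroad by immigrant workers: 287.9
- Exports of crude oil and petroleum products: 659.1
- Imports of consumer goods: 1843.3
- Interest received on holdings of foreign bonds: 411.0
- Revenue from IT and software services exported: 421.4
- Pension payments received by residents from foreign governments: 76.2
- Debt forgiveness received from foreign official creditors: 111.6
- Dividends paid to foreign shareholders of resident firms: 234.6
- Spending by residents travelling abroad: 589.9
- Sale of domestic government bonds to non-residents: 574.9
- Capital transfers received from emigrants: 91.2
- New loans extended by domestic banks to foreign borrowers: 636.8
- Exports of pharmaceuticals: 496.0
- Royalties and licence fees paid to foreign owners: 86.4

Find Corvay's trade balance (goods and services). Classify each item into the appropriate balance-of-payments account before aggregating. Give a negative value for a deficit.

Goods: 659.1 + 496.0 - 1843.3 - 1297.2 = -1985.4
Services: -589.9 + 341.8 + 421.4 - 86.4 + 130.8 = 217.7
Trade balance = -1985.4 + 217.7 = -1767.7
(Excluded from the trade balance — secondary income: personal remittances received from nationals working abroad 117.0, official foreign aid grants received (current) 55.0, personal remittances sent abroad by immigrant workers 287.9, pension payments received by residents from foreign governments 76.2; financial account: borrowing by resident firms from foreign banks 357.1, sale of domestic government bonds to non-residents 574.9, new loans extended by domestic banks to foreign borrowers 636.8; primary income: interest received on holdings of foreign bonds 411.0, dividends paid to foreign shareholders of resident firms 234.6; capital account: debt forgiveness received from foreign official creditors 111.6, capital transfers received from emigrants 91.2.)

-1767.7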